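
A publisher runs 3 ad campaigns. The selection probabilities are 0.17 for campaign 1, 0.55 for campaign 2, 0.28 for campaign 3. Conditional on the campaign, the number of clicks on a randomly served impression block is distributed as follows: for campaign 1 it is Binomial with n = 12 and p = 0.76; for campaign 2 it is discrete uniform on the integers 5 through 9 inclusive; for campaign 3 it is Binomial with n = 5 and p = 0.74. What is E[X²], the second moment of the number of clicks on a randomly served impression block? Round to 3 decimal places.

For each component E[X²] = Var + (mean)², giving 1: 85.3632; 2: 51; 3: 14.652.
Overall E[X²] = 0.17·85.3632 + 0.55·51 + 0.28·14.652 = 46.6643.

46.664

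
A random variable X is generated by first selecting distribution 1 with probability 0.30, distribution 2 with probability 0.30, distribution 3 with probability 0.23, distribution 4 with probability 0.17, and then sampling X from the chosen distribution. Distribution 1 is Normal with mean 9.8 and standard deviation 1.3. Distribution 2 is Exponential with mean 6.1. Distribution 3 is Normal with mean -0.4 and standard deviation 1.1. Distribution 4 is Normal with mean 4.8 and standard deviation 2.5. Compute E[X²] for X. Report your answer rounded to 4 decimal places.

56.9394

For each component E[X²] = Var + (mean)², giving 1: 97.73; 2: 74.42; 3: 1.37; 4: 29.29.
Overall E[X²] = 0.3·97.73 + 0.3·74.42 + 0.23·1.37 + 0.17·29.29 = 56.9394.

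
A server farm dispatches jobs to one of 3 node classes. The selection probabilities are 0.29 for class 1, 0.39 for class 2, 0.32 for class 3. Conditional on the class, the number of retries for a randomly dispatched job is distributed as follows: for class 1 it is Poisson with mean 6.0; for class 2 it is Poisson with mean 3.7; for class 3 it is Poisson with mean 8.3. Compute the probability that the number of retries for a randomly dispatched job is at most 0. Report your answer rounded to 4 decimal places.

Conditional on each class, P(X ≤ 0): 1: 0.00247875; 2: 0.0247235; 3: 0.000248517.
By total probability, P(X ≤ 0) = 0.29·0.00247875 + 0.39·0.0247235 + 0.32·0.000248517 = 0.0104405.

0.0104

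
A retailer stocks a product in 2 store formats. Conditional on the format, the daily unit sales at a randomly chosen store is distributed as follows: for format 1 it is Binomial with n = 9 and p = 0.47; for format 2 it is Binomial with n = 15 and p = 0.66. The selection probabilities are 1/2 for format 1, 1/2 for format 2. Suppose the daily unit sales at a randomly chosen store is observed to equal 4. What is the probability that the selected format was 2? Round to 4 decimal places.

0.0070

Likelihoods P(X=4 | ·): 1: 0.257123; 2: 0.00181793.
Posterior ∝ prior × likelihood. Numerator for 2: 0.5·0.00181793 = 0.000908964.
Normalizing constant: 0.5·0.257123 + 0.5·0.00181793 = 0.129471.
P(2 | observation) = 0.000908964 / 0.129471 = 0.00702062.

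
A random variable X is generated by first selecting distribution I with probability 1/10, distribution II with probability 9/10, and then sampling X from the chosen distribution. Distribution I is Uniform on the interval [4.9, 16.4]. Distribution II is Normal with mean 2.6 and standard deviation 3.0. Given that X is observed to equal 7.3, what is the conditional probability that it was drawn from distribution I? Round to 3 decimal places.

Likelihoods f(7.3 | ·): I: 0.0869565; II: 0.0389774.
Posterior ∝ prior × likelihood. Numerator for I: 0.1·0.0869565 = 0.00869565.
Normalizing constant: 0.1·0.0869565 + 0.9·0.0389774 = 0.0437753.
P(I | observation) = 0.00869565 / 0.0437753 = 0.198643.

0.199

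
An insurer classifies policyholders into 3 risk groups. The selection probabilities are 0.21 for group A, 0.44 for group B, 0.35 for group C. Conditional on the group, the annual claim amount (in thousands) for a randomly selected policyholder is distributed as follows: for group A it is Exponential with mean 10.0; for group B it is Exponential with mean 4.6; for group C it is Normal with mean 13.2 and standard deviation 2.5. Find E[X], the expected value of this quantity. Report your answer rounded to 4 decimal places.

8.7440

Component means — A: 10; B: 4.6; C: 13.2.
E[X] = 0.21·10 + 0.44·4.6 + 0.35·13.2 = 8.744.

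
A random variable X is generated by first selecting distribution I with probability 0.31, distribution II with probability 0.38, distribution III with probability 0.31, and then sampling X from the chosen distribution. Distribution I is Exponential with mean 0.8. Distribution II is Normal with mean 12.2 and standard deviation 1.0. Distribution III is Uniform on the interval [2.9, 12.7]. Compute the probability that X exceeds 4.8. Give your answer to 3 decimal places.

Conditional on each component, P(X > 4.8): I: 0.00247875; II: 1; III: 0.806122.
By total probability, P(X > 4.8) = 0.31·0.00247875 + 0.38·1 + 0.31·0.806122 = 0.630666.

0.631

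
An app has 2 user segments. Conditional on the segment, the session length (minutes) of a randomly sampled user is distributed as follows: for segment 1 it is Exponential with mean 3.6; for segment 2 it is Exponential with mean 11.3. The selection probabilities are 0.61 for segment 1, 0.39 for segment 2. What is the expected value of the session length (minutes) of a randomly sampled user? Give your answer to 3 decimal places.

Component means — 1: 3.6; 2: 11.3.
E[X] = 0.61·3.6 + 0.39·11.3 = 6.603.

6.603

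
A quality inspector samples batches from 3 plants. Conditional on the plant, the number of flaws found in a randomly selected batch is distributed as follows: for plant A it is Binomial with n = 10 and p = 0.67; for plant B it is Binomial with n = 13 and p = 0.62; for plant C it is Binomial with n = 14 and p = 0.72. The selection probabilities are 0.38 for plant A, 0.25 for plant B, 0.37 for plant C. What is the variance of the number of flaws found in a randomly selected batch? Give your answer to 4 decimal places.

4.8096

Per component, A: μ=6.7, E[X²]=47.101; B: μ=8.06, E[X²]=68.0264; C: μ=10.08, E[X²]=104.429.
E[X] = 0.38·6.7 + 0.25·8.06 + 0.37·10.08 = 8.2906.
E[X²] = 0.38·47.101 + 0.25·68.0264 + 0.37·104.429 = 73.5436.
Var(X) = E[X²] − (E[X])² = 73.5436 − 68.734 = 4.80959.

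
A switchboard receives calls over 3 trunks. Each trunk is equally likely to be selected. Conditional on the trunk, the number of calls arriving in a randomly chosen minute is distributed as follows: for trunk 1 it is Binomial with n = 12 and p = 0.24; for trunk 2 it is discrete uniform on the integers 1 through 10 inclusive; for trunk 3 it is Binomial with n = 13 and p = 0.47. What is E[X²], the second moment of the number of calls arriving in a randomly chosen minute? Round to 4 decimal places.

For each component E[X²] = Var + (mean)², giving 1: 10.4832; 2: 38.5; 3: 40.5704.
Overall E[X²] = 0.333333·10.4832 + 0.333333·38.5 + 0.333333·40.5704 = 29.8512.

29.8512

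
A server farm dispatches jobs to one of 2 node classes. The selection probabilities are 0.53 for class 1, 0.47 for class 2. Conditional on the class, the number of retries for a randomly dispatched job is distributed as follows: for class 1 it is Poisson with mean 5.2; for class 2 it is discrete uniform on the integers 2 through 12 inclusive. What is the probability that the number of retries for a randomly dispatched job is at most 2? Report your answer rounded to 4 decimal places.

Conditional on each class, P(X ≤ 2): 1: 0.108787; 2: 0.0909091.
By total probability, P(X ≤ 2) = 0.53·0.108787 + 0.47·0.0909091 = 0.100384.

0.1004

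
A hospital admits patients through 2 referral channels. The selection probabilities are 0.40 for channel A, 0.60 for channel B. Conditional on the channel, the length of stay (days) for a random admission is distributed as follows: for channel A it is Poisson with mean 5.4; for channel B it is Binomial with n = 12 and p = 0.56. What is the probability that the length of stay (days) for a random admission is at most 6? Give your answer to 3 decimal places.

0.548

Conditional on each channel, P(X ≤ 6): A: 0.701671; B: 0.444801.
By total probability, P(X ≤ 6) = 0.4·0.701671 + 0.6·0.444801 = 0.547549.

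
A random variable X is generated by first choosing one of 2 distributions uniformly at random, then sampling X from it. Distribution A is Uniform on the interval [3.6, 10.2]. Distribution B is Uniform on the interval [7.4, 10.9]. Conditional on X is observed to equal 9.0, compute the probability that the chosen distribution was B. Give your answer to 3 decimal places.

0.653

Likelihoods f(9.0 | ·): A: 0.151515; B: 0.285714.
Posterior ∝ prior × likelihood. Numerator for B: 0.5·0.285714 = 0.142857.
Normalizing constant: 0.5·0.151515 + 0.5·0.285714 = 0.218615.
P(B | observation) = 0.142857 / 0.218615 = 0.653465.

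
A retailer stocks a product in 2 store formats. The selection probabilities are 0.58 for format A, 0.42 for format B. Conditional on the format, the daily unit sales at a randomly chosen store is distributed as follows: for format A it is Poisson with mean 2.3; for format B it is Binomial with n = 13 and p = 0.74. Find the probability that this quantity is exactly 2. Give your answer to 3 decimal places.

0.154

Conditional on each format, P(X = 2): A: 0.265185; B: 1.56771e-05.
By total probability, P(X = 2) = 0.58·0.265185 + 0.42·1.56771e-05 = 0.153814.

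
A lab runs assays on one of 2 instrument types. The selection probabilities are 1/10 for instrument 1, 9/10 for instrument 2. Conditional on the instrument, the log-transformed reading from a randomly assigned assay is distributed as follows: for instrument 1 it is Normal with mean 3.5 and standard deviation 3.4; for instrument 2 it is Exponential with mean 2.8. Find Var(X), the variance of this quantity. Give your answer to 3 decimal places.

Per component, 1: μ=3.5, E[X²]=23.81; 2: μ=2.8, E[X²]=15.68.
E[X] = 0.1·3.5 + 0.9·2.8 = 2.87.
E[X²] = 0.1·23.81 + 0.9·15.68 = 16.493.
Var(X) = E[X²] − (E[X])² = 16.493 − 8.2369 = 8.2561.

8.256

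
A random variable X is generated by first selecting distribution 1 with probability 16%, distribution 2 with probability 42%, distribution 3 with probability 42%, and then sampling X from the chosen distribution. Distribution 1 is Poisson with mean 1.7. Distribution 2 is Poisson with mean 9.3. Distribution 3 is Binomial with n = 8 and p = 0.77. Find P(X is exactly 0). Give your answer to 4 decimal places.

Conditional on each component, P(X = 0): 1: 0.182684; 2: 9.14242e-05; 3: 7.8311e-06.
By total probability, P(X = 0) = 0.16·0.182684 + 0.42·9.14242e-05 + 0.42·7.8311e-06 = 0.0292711.

0.0293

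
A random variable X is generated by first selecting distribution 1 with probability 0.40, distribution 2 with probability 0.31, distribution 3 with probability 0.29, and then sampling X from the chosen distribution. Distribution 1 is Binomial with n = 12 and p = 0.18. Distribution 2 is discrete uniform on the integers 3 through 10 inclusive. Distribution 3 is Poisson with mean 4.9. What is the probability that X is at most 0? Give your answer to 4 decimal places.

0.0391

Conditional on each component, P(X ≤ 0): 1: 0.0924201; 2: 0; 3: 0.00744658.
By total probability, P(X ≤ 0) = 0.4·0.0924201 + 0.31·0 + 0.29·0.00744658 = 0.0391275.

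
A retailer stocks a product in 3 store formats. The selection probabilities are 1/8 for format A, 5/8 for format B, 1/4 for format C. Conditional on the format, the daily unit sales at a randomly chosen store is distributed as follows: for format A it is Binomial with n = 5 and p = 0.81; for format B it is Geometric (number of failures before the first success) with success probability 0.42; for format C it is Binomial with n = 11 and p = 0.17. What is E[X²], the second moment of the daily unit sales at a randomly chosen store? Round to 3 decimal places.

6.656

For each component E[X²] = Var + (mean)², giving A: 17.172; B: 5.19501; C: 5.049.
Overall E[X²] = 0.125·17.172 + 0.625·5.19501 + 0.25·5.049 = 6.65563.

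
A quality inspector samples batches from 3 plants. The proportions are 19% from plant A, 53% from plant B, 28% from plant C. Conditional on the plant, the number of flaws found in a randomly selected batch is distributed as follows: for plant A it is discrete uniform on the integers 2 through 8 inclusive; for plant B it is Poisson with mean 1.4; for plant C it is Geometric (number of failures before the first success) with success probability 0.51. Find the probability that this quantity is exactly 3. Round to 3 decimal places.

Conditional on each plant, P(X = 3): A: 0.142857; B: 0.112777; C: 0.060001.
By total probability, P(X = 3) = 0.19·0.142857 + 0.53·0.112777 + 0.28·0.060001 = 0.103715.

0.104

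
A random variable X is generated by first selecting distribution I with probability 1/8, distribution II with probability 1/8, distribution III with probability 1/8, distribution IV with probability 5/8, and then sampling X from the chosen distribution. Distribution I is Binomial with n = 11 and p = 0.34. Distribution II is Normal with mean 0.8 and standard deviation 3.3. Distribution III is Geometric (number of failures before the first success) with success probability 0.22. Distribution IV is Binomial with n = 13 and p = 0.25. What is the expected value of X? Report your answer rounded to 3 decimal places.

Component means — I: 3.74; II: 0.8; III: 3.54545; IV: 3.25.
E[X] = 0.125·3.74 + 0.125·0.8 + 0.125·3.54545 + 0.625·3.25 = 3.04193.

3.042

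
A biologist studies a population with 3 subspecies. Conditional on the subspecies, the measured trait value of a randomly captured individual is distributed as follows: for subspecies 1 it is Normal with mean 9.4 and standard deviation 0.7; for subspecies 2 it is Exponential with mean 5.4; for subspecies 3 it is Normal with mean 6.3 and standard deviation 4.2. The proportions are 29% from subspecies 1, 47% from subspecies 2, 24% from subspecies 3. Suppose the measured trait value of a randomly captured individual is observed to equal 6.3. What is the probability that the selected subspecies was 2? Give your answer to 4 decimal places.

Likelihoods f(6.3 | ·): 1: 3.14099e-05; 2: 0.0576673; 3: 0.0949863.
Posterior ∝ prior × likelihood. Numerator for 2: 0.47·0.0576673 = 0.0271036.
Normalizing constant: 0.29·3.14099e-05 + 0.47·0.0576673 + 0.24·0.0949863 = 0.0499094.
P(2 | observation) = 0.0271036 / 0.0499094 = 0.543056.

0.5431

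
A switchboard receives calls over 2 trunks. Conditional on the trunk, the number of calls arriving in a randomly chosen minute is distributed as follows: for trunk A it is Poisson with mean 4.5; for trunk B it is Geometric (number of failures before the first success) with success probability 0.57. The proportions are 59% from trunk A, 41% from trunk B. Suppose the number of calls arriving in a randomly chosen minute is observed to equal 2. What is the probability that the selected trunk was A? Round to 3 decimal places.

Likelihoods P(X=2 | ·): A: 0.112479; B: 0.105393.
Posterior ∝ prior × likelihood. Numerator for A: 0.59·0.112479 = 0.0663624.
Normalizing constant: 0.59·0.112479 + 0.41·0.105393 = 0.109573.
P(A | observation) = 0.0663624 / 0.109573 = 0.605643.

0.606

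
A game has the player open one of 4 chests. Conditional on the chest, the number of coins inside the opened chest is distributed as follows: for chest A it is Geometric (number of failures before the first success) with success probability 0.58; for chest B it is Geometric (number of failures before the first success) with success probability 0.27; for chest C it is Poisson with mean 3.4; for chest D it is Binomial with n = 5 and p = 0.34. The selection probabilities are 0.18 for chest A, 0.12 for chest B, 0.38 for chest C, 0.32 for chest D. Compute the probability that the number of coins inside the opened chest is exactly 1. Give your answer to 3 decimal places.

Conditional on each chest, P(X = 1): A: 0.2436; B: 0.1971; C: 0.113469; D: 0.322571.
By total probability, P(X = 1) = 0.18·0.2436 + 0.12·0.1971 + 0.38·0.113469 + 0.32·0.322571 = 0.213841.

0.214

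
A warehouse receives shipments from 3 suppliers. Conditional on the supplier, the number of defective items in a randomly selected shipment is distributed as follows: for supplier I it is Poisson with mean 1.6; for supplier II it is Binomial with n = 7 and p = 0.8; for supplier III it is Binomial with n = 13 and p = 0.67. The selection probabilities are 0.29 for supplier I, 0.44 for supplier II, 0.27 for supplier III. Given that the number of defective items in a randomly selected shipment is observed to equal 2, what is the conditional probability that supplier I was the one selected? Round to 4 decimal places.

Likelihoods P(X=2 | ·): I: 0.258428; II: 0.0043008; III: 0.000176969.
Posterior ∝ prior × likelihood. Numerator for I: 0.29·0.258428 = 0.074944.
Normalizing constant: 0.29·0.258428 + 0.44·0.0043008 + 0.27·0.000176969 = 0.0768841.
P(I | observation) = 0.074944 / 0.0768841 = 0.974765.

0.9748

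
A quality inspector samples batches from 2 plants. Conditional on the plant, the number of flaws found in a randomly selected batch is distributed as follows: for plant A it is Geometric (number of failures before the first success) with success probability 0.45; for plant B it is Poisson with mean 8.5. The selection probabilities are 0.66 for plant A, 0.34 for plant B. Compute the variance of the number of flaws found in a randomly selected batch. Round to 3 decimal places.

16.568

Per component, A: μ=1.22222, E[X²]=4.20988; B: μ=8.5, E[X²]=80.75.
E[X] = 0.66·1.22222 + 0.34·8.5 = 3.69667.
E[X²] = 0.66·4.20988 + 0.34·80.75 = 30.2335.
Var(X) = E[X²] − (E[X])² = 30.2335 − 13.6653 = 16.5682.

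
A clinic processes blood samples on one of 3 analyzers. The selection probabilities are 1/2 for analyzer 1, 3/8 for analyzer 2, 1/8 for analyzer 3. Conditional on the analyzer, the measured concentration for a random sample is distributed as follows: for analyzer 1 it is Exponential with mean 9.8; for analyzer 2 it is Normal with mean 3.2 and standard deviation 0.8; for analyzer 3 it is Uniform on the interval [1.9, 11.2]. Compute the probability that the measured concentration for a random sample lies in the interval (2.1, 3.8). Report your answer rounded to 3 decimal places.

0.345

Conditional on each analyzer, P(2.1 < X < 3.8): 1: 0.128539; 2: 0.688807; 3: 0.182796.
By total probability, P(2.1 < X < 3.8) = 0.5·0.128539 + 0.375·0.688807 + 0.125·0.182796 = 0.345422.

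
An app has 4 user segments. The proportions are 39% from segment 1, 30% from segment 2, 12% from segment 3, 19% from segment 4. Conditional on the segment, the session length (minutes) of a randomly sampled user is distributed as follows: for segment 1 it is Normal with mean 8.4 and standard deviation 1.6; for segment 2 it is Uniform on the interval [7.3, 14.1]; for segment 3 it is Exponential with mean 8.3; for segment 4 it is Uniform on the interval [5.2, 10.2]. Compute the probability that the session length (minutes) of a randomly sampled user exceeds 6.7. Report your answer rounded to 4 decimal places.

Conditional on each segment, P(X > 6.7): 1: 0.855996; 2: 1; 3: 0.446093; 4: 0.7.
By total probability, P(X > 6.7) = 0.39·0.855996 + 0.3·1 + 0.12·0.446093 + 0.19·0.7 = 0.820369.

0.8204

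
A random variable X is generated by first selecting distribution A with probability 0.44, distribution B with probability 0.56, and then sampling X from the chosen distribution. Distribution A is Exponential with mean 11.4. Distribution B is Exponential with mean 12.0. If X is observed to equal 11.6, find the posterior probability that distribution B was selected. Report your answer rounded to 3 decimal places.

Likelihoods f(11.6 | ·): A: 0.0317089; B: 0.0316957.
Posterior ∝ prior × likelihood. Numerator for B: 0.56·0.0316957 = 0.0177496.
Normalizing constant: 0.44·0.0317089 + 0.56·0.0316957 = 0.0317015.
P(B | observation) = 0.0177496 / 0.0317015 = 0.559897.

0.560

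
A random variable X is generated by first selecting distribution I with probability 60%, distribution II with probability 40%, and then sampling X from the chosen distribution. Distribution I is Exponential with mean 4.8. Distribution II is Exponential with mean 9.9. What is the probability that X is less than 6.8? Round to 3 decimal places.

Conditional on each component, P(X < 6.8): I: 0.757479; II: 0.496851.
By total probability, P(X < 6.8) = 0.6·0.757479 + 0.4·0.496851 = 0.653228.

0.653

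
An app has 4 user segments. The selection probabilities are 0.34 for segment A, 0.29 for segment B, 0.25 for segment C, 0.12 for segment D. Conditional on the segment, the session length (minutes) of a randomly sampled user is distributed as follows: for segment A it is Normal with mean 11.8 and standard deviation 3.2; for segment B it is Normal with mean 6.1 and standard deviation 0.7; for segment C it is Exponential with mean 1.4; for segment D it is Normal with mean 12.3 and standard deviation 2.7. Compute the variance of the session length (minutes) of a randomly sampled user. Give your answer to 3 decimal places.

23.899

Per component, A: μ=11.8, E[X²]=149.48; B: μ=6.1, E[X²]=37.7; C: μ=1.4, E[X²]=3.92; D: μ=12.3, E[X²]=158.58.
E[X] = 0.34·11.8 + 0.29·6.1 + 0.25·1.4 + 0.12·12.3 = 7.607.
E[X²] = 0.34·149.48 + 0.29·37.7 + 0.25·3.92 + 0.12·158.58 = 81.7658.
Var(X) = E[X²] − (E[X])² = 81.7658 − 57.8664 = 23.8994.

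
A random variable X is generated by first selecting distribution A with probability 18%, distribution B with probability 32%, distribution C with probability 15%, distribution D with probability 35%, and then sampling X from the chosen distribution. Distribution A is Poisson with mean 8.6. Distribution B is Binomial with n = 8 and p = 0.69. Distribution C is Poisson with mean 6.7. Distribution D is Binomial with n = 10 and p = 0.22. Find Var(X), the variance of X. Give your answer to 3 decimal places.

Per component, A: μ=8.6, E[X²]=82.56; B: μ=5.52, E[X²]=32.1816; C: μ=6.7, E[X²]=51.59; D: μ=2.2, E[X²]=6.556.
E[X] = 0.18·8.6 + 0.32·5.52 + 0.15·6.7 + 0.35·2.2 = 5.0894.
E[X²] = 0.18·82.56 + 0.32·32.1816 + 0.15·51.59 + 0.35·6.556 = 35.192.
Var(X) = E[X²] − (E[X])² = 35.192 − 25.902 = 9.29002.

9.290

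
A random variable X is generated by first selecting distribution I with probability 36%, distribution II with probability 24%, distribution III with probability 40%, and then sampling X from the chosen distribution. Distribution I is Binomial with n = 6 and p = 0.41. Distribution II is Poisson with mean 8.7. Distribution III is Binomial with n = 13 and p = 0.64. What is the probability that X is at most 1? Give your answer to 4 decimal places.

Conditional on each component, P(X ≤ 1): I: 0.218052; II: 0.00161588; III: 4.11292e-05.
By total probability, P(X ≤ 1) = 0.36·0.218052 + 0.24·0.00161588 + 0.4·4.11292e-05 = 0.078903.

0.0789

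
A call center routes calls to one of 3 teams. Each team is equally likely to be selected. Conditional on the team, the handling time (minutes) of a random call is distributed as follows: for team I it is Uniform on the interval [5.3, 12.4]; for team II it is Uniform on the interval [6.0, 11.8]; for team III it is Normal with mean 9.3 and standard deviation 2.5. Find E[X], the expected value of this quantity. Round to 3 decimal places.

9.017

Component means — I: 8.85; II: 8.9; III: 9.3.
E[X] = 0.333333·8.85 + 0.333333·8.9 + 0.333333·9.3 = 9.01667.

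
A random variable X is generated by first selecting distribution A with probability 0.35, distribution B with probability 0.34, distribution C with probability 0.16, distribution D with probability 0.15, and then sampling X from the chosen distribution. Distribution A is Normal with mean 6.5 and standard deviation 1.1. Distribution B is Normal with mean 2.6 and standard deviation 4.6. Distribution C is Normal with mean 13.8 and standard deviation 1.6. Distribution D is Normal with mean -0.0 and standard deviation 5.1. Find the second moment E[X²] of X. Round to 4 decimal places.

59.4853

For each component E[X²] = Var + (mean)², giving A: 43.46; B: 27.92; C: 193; D: 26.01.
Overall E[X²] = 0.35·43.46 + 0.34·27.92 + 0.16·193 + 0.15·26.01 = 59.4853.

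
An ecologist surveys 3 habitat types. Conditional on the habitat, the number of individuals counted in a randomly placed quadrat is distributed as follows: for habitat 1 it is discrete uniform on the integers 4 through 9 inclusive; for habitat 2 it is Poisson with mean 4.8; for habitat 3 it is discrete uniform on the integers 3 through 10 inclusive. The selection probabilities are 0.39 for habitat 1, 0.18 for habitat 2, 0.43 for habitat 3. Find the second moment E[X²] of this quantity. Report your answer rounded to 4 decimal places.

For each component E[X²] = Var + (mean)², giving 1: 45.1667; 2: 27.84; 3: 47.5.
Overall E[X²] = 0.39·45.1667 + 0.18·27.84 + 0.43·47.5 = 43.0512.

43.0512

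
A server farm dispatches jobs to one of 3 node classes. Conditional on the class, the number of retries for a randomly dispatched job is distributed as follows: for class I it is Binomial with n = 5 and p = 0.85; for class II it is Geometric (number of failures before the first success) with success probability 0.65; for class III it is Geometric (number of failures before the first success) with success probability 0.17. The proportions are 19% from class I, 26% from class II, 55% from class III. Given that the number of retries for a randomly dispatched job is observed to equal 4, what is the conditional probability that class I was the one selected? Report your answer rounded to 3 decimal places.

0.613

Likelihoods P(X=4 | ·): I: 0.391505; II: 0.00975406; III: 0.0806791.
Posterior ∝ prior × likelihood. Numerator for I: 0.19·0.391505 = 0.0743859.
Normalizing constant: 0.19·0.391505 + 0.26·0.00975406 + 0.55·0.0806791 = 0.121295.
P(I | observation) = 0.0743859 / 0.121295 = 0.613262.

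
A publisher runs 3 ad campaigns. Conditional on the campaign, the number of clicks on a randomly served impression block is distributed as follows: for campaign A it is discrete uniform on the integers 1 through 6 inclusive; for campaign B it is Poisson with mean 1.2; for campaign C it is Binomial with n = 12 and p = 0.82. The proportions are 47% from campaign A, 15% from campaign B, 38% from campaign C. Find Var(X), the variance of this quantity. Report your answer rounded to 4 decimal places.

Per component, A: μ=3.5, E[X²]=15.1667; B: μ=1.2, E[X²]=2.64; C: μ=9.84, E[X²]=98.5968.
E[X] = 0.47·3.5 + 0.15·1.2 + 0.38·9.84 = 5.5642.
E[X²] = 0.47·15.1667 + 0.15·2.64 + 0.38·98.5968 = 44.9911.
Var(X) = E[X²] − (E[X])² = 44.9911 − 30.9603 = 14.0308.

14.0308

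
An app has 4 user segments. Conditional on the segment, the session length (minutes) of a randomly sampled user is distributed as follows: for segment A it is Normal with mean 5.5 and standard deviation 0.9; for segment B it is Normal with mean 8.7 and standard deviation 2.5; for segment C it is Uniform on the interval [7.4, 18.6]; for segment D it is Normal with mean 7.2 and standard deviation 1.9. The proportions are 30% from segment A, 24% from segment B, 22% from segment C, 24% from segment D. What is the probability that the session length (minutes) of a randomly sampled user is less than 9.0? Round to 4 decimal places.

0.6617

Conditional on each segment, P(X < 9.0): A: 0.99995; B: 0.547758; C: 0.142857; D: 0.828274.
By total probability, P(X < 9.0) = 0.3·0.99995 + 0.24·0.547758 + 0.22·0.142857 + 0.24·0.828274 = 0.661661.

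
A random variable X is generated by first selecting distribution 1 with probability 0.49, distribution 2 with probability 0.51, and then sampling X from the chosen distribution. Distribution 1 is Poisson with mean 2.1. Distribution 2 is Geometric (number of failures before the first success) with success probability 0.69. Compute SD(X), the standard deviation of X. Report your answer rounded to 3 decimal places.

Per component, 1: μ=2.1, E[X²]=6.51; 2: μ=0.449275, E[X²]=0.852972.
E[X] = 0.49·2.1 + 0.51·0.449275 = 1.25813.
E[X²] = 0.49·6.51 + 0.51·0.852972 = 3.62492.
Var(X) = E[X²] − (E[X])² = 3.62492 − 1.58289 = 2.04202.
SD(X) = √2.04202 = 1.42899.

1.429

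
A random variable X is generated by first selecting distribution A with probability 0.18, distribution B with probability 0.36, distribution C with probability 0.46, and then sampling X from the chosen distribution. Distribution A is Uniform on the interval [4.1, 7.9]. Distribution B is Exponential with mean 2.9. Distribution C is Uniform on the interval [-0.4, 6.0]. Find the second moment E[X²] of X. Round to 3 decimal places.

17.928

For each component E[X²] = Var + (mean)², giving A: 37.2033; B: 16.82; C: 11.2533.
Overall E[X²] = 0.18·37.2033 + 0.36·16.82 + 0.46·11.2533 = 17.9283.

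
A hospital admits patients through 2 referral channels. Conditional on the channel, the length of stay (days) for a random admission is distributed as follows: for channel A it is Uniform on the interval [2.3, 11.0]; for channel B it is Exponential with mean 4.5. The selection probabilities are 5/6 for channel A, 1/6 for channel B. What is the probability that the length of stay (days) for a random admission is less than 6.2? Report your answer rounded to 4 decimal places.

0.4982

Conditional on each channel, P(X < 6.2): A: 0.448276; B: 0.747862.
By total probability, P(X < 6.2) = 0.833333·0.448276 + 0.166667·0.747862 = 0.498207.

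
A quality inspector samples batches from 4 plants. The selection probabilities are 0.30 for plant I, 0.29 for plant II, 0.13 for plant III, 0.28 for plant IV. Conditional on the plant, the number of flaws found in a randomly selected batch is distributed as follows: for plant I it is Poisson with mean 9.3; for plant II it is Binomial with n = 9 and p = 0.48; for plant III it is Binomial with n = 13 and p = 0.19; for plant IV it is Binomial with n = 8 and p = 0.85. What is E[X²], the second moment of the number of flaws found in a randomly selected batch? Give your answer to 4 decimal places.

49.0866

For each component E[X²] = Var + (mean)², giving I: 95.79; II: 20.9088; III: 8.1016; IV: 47.26.
Overall E[X²] = 0.3·95.79 + 0.29·20.9088 + 0.13·8.1016 + 0.28·47.26 = 49.0866.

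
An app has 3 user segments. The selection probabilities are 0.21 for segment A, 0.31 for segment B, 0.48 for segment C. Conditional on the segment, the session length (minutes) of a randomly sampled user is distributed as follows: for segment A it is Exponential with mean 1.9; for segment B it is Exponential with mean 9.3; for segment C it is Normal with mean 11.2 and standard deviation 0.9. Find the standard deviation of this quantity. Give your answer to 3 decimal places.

Per component, A: μ=1.9, E[X²]=7.22; B: μ=9.3, E[X²]=172.98; C: μ=11.2, E[X²]=126.25.
E[X] = 0.21·1.9 + 0.31·9.3 + 0.48·11.2 = 8.658.
E[X²] = 0.21·7.22 + 0.31·172.98 + 0.48·126.25 = 115.74.
Var(X) = E[X²] − (E[X])² = 115.74 − 74.961 = 40.779.
SD(X) = √40.779 = 6.38585.

6.386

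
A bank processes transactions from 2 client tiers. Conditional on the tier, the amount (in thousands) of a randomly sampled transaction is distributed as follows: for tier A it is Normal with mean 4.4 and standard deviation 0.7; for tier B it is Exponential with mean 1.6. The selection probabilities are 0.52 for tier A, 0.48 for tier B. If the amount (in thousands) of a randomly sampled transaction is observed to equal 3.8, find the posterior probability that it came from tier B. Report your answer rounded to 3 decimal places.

0.120

Likelihoods f(3.8 | ·): A: 0.394707; B: 0.0581341.
Posterior ∝ prior × likelihood. Numerator for B: 0.48·0.0581341 = 0.0279043.
Normalizing constant: 0.52·0.394707 + 0.48·0.0581341 = 0.233152.
P(B | observation) = 0.0279043 / 0.233152 = 0.119683.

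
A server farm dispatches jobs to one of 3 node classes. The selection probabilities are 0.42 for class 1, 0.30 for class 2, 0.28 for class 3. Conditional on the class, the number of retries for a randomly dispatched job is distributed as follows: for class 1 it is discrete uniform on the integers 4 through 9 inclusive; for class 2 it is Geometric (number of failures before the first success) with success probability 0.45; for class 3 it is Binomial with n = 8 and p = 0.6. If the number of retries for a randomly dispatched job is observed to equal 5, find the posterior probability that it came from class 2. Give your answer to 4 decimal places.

0.0439

Likelihoods P(X=5 | ·): 1: 0.166667; 2: 0.0226478; 3: 0.278692.
Posterior ∝ prior × likelihood. Numerator for 2: 0.3·0.0226478 = 0.00679434.
Normalizing constant: 0.42·0.166667 + 0.3·0.0226478 + 0.28·0.278692 = 0.154828.
P(2 | observation) = 0.00679434 / 0.154828 = 0.0438831.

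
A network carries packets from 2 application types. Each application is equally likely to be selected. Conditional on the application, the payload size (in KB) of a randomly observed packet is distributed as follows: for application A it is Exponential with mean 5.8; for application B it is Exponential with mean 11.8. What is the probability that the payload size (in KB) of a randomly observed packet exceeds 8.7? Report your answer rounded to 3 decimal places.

0.351

Conditional on each application, P(X > 8.7): A: 0.22313; B: 0.47841.
By total probability, P(X > 8.7) = 0.5·0.22313 + 0.5·0.47841 = 0.35077.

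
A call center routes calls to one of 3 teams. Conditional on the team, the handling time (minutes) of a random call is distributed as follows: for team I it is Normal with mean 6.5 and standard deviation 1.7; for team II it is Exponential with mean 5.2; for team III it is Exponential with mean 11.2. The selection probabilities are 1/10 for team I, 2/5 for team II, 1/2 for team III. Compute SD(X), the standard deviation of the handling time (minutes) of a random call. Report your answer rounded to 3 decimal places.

Per component, I: μ=6.5, E[X²]=45.14; II: μ=5.2, E[X²]=54.08; III: μ=11.2, E[X²]=250.88.
E[X] = 0.1·6.5 + 0.4·5.2 + 0.5·11.2 = 8.33.
E[X²] = 0.1·45.14 + 0.4·54.08 + 0.5·250.88 = 151.586.
Var(X) = E[X²] − (E[X])² = 151.586 − 69.3889 = 82.1971.
SD(X) = √82.1971 = 9.06626.

9.066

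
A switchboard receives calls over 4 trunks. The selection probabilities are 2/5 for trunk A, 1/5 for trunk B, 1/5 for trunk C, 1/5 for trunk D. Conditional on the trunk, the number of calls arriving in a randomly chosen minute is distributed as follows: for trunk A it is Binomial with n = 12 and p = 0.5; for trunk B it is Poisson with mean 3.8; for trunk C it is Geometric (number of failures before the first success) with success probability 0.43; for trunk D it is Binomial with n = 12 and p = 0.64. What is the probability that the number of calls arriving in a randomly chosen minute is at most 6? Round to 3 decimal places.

0.670

Conditional on each trunk, P(X ≤ 6): A: 0.612793; B: 0.909108; C: 0.980451; D: 0.23524.
By total probability, P(X ≤ 6) = 0.4·0.612793 + 0.2·0.909108 + 0.2·0.980451 + 0.2·0.23524 = 0.670077.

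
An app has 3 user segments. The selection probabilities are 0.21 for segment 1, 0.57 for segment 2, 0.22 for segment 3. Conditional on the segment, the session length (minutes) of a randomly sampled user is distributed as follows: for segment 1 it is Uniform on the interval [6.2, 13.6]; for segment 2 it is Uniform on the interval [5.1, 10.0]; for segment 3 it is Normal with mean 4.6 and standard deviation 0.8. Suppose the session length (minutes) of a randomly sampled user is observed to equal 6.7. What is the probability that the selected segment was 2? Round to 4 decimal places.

Likelihoods f(6.7 | ·): 1: 0.135135; 2: 0.204082; 3: 0.0159052.
Posterior ∝ prior × likelihood. Numerator for 2: 0.57·0.204082 = 0.116327.
Normalizing constant: 0.21·0.135135 + 0.57·0.204082 + 0.22·0.0159052 = 0.148204.
P(2 | observation) = 0.116327 / 0.148204 = 0.784908.

0.7849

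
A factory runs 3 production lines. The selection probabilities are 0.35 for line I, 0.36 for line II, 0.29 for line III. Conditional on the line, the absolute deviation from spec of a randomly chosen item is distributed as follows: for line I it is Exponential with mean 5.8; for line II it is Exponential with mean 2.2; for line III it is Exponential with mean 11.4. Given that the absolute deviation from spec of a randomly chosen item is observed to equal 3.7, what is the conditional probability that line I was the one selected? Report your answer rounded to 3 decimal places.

0.395

Likelihoods f(3.7 | ·): I: 0.0911008; II: 0.0845616; III: 0.0634074.
Posterior ∝ prior × likelihood. Numerator for I: 0.35·0.0911008 = 0.0318853.
Normalizing constant: 0.35·0.0911008 + 0.36·0.0845616 + 0.29·0.0634074 = 0.0807156.
P(I | observation) = 0.0318853 / 0.0807156 = 0.395032.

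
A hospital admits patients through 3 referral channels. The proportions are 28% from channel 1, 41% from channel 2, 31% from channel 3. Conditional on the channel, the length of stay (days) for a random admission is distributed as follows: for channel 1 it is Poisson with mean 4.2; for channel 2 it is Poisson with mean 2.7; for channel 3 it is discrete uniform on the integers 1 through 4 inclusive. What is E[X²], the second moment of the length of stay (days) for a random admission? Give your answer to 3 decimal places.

12.536

For each component E[X²] = Var + (mean)², giving 1: 21.84; 2: 9.99; 3: 7.5.
Overall E[X²] = 0.28·21.84 + 0.41·9.99 + 0.31·7.5 = 12.5361.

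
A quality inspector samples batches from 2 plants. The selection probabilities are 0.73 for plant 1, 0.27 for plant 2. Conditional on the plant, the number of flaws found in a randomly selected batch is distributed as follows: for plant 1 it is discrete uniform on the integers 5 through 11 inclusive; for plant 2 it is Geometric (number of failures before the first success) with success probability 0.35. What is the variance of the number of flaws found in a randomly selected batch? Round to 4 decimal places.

11.7902

Per component, 1: μ=8, E[X²]=68; 2: μ=1.85714, E[X²]=8.7551.
E[X] = 0.73·8 + 0.27·1.85714 = 6.34143.
E[X²] = 0.73·68 + 0.27·8.7551 = 52.0039.
Var(X) = E[X²] − (E[X])² = 52.0039 − 40.2137 = 11.7902.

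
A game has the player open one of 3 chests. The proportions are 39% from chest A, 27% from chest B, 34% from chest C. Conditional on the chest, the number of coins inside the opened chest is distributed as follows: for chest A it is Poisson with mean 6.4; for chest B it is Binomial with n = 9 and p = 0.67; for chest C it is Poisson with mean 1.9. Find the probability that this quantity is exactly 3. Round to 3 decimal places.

Conditional on each chest, P(X = 3): A: 0.0725945; B: 0.0326278; C: 0.170982.
By total probability, P(X = 3) = 0.39·0.0725945 + 0.27·0.0326278 + 0.34·0.170982 = 0.0952552.

0.095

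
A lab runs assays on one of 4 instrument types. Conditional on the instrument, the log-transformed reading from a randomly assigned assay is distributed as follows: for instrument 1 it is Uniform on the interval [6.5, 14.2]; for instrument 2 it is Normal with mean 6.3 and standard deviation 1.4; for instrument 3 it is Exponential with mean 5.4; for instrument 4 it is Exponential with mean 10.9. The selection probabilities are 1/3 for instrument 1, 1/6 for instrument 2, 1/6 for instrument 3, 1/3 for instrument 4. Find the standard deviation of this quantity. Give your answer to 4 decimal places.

Per component, 1: μ=10.35, E[X²]=112.063; 2: μ=6.3, E[X²]=41.65; 3: μ=5.4, E[X²]=58.32; 4: μ=10.9, E[X²]=237.62.
E[X] = 0.333333·10.35 + 0.166667·6.3 + 0.166667·5.4 + 0.333333·10.9 = 9.03333.
E[X²] = 0.333333·112.063 + 0.166667·41.65 + 0.166667·58.32 + 0.333333·237.62 = 133.223.
Var(X) = E[X²] − (E[X])² = 133.223 − 81.6011 = 51.6217.
SD(X) = √51.6217 = 7.18482.

7.1848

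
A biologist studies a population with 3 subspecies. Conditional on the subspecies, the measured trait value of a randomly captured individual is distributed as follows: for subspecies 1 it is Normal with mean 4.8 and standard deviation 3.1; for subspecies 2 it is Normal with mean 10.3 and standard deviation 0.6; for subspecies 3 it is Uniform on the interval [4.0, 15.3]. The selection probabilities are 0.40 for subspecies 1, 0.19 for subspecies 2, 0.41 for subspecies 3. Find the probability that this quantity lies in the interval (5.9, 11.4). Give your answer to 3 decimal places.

0.521

Conditional on each subspecies, P(5.9 < X < 11.4): 1: 0.344729; 2: 0.966623; 3: 0.486726.
By total probability, P(5.9 < X < 11.4) = 0.4·0.344729 + 0.19·0.966623 + 0.41·0.486726 = 0.521108.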